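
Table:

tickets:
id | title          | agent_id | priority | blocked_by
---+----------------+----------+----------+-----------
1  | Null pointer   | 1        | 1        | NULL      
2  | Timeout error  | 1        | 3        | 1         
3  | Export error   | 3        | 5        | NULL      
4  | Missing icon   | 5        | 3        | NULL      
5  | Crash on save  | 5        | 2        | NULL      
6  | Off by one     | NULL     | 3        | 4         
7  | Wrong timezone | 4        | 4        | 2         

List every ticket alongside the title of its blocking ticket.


This is a self-join: tickets is joined to a second copy of itself, matching each row's blocked_by to another row's id. Use LEFT JOIN so rows with blocked_by=NULL are kept.
  - ticket 1 (Null pointer): blocked_by=NULL -> NULL
  - ticket 2 (Timeout error): blocked_by=1 -> Null pointer
  - ticket 3 (Export error): blocked_by=NULL -> NULL
  - ticket 4 (Missing icon): blocked_by=NULL -> NULL
  - ticket 5 (Crash on save): blocked_by=NULL -> NULL
  - ticket 6 (Off by one): blocked_by=4 -> Missing icon
  - ticket 7 (Wrong timezone): blocked_by=2 -> Timeout error

SQL:
SELECT a.title AS item, b.title AS blocked_by
FROM tickets a
LEFT JOIN tickets b ON a.blocked_by = b.id

Result:
item           | blocked_by   
---------------+--------------
Null pointer   | NULL         
Timeout error  | Null pointer 
Export error   | NULL         
Missing icon   | NULL         
Crash on save  | NULL         
Off by one     | Missing icon 
Wrong timezone | Timeout error


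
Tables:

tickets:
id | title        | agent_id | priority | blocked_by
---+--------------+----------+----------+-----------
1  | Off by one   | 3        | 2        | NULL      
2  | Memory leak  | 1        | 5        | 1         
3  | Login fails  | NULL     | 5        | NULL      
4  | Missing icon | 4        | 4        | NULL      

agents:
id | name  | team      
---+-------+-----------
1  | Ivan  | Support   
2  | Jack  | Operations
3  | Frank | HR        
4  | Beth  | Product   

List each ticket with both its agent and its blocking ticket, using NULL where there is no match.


Two LEFT JOINs from the same base table tickets: one to agents via agent_id, one to tickets itself via blocked_by. Both are LEFT so every ticket is preserved.
Match against agents:
  - ticket 1 (Off by one): agent_id=3 -> matches Frank
  - ticket 2 (Memory leak): agent_id=1 -> matches Ivan
  - ticket 3 (Login fails): agent_id=NULL, no match -> kept with NULL
  - ticket 4 (Missing icon): agent_id=4 -> matches Beth
Match against tickets (self):
  - ticket 1 (Off by one): blocked_by=NULL -> NULL
  - ticket 2 (Memory leak): blocked_by=1 -> Off by one
  - ticket 3 (Login fails): blocked_by=NULL -> NULL
  - ticket 4 (Missing icon): blocked_by=NULL -> NULL

SQL:
SELECT a.title, b.name AS agent, c.title AS blocked_by
FROM tickets a
LEFT JOIN agents b ON a.agent_id = b.id
LEFT JOIN tickets c ON a.blocked_by = c.id

Result:
title        | agent | blocked_by
-------------+-------+-----------
Off by one   | Frank | NULL      
Memory leak  | Ivan  | Off by one
Login fails  | NULL  | NULL      
Missing icon | Beth  | NULL      


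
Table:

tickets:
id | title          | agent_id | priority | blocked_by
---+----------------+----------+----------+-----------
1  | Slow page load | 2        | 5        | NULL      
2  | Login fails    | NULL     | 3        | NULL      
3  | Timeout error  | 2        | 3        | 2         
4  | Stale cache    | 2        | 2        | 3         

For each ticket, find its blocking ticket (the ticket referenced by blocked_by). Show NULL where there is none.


This is a self-join: tickets is joined to a second copy of itself, matching each row's blocked_by to another row's id. Use LEFT JOIN so rows with blocked_by=NULL are kept.
  - ticket 1 (Slow page load): blocked_by=NULL -> NULL
  - ticket 2 (Login fails): blocked_by=NULL -> NULL
  - ticket 3 (Timeout error): blocked_by=2 -> Login fails
  - ticket 4 (Stale cache): blocked_by=3 -> Timeout error

SQL:
SELECT a.title AS item, b.title AS blocked_by
FROM tickets a
LEFT JOIN tickets b ON a.blocked_by = b.id

Result:
item           | blocked_by   
---------------+--------------
Slow page load | NULL         
Login fails    | NULL         
Timeout error  | Login fails  
Stale cache    | Timeout error


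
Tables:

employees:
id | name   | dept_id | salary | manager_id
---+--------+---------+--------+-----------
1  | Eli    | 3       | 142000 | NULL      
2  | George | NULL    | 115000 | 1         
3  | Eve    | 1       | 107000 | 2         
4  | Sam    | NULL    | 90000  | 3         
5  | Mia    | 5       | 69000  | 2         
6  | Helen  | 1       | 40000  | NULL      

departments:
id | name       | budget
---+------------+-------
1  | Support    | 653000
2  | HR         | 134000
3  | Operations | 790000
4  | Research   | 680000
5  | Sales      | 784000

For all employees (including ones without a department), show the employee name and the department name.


LEFT JOIN keeps every row from employees (the left table); where dept_id has no match in departments, the department columns become NULL. Walk through each employee:
  - employee 1 (Eli): dept_id=3 -> matches Operations
  - employee 2 (George): dept_id=NULL, no match -> kept with NULL
  - employee 3 (Eve): dept_id=1 -> matches Support
  - employee 4 (Sam): dept_id=NULL, no match -> kept with NULL
  - employee 5 (Mia): dept_id=5 -> matches Sales
  - employee 6 (Helen): dept_id=1 -> matches Support
All 6 rows appear; 2 have NULL department.

SQL:
SELECT a.name, b.name AS department
FROM employees a
LEFT JOIN departments b ON a.dept_id = b.id

Result:
name   | department
-------+-----------
Eli    | Operations
George | NULL      
Eve    | Support   
Sam    | NULL      
Mia    | Sales     
Helen  | Support   


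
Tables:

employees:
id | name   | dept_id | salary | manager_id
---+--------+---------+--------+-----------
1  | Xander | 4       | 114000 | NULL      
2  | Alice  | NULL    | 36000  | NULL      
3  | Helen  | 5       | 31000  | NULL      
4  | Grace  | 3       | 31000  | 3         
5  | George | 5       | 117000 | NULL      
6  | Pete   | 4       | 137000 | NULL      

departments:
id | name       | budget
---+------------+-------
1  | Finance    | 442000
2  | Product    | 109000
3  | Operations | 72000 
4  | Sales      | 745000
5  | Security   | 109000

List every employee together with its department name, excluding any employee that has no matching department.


INNER JOIN keeps only employees rows whose dept_id matches an id in departments. Walk through each employee:
  - employee 1 (Xander): dept_id=4 -> matches Sales
  - employee 2 (Alice): dept_id=NULL, no match -> dropped
  - employee 3 (Helen): dept_id=5 -> matches Security
  - employee 4 (Grace): dept_id=3 -> matches Operations
  - employee 5 (George): dept_id=5 -> matches Security
  - employee 6 (Pete): dept_id=4 -> matches Sales
So 1 of 6 rows is dropped.

SQL:
SELECT a.name, b.name AS department
FROM employees a
INNER JOIN departments b ON a.dept_id = b.id

Result:
name   | department
-------+-----------
Xander | Sales     
Helen  | Security  
Grace  | Operations
George | Security  
Pete   | Sales     


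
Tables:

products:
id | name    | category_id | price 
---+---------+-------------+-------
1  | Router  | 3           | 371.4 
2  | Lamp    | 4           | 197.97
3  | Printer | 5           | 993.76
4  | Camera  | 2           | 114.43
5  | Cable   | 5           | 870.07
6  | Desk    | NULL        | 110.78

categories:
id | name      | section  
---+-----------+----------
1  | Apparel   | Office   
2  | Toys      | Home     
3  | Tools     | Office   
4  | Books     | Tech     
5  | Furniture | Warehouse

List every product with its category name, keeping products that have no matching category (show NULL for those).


LEFT JOIN keeps every row from products (the left table); where category_id has no match in categories, the category columns become NULL. Walk through each product:
  - product 1 (Router): category_id=3 -> matches Tools
  - product 2 (Lamp): category_id=4 -> matches Books
  - product 3 (Printer): category_id=5 -> matches Furniture
  - product 4 (Camera): category_id=2 -> matches Toys
  - product 5 (Cable): category_id=5 -> matches Furniture
  - product 6 (Desk): category_id=NULL, no match -> kept with NULL
All 6 rows appear; 1 has NULL category.

SQL:
SELECT a.name, b.name AS category
FROM products a
LEFT JOIN categories b ON a.category_id = b.id

Result:
name    | category 
--------+----------
Router  | Tools    
Lamp    | Books    
Printer | Furniture
Camera  | Toys     
Cable   | Furniture
Desk    | NULL     


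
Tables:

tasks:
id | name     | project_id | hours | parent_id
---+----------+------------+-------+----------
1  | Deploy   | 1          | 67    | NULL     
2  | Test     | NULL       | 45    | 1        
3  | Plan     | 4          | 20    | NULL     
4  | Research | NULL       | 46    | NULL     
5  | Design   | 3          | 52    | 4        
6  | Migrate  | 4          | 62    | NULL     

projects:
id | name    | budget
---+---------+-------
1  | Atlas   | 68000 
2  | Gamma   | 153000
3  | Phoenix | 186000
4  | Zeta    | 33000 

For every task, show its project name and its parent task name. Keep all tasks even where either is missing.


Two LEFT JOINs from the same base table tasks: one to projects via project_id, one to tasks itself via parent_id. Both are LEFT so every task is preserved.
Match against projects:
  - task 1 (Deploy): project_id=1 -> matches Atlas
  - task 2 (Test): project_id=NULL, no match -> kept with NULL
  - task 3 (Plan): project_id=4 -> matches Zeta
  - task 4 (Research): project_id=NULL, no match -> kept with NULL
  - task 5 (Design): project_id=3 -> matches Phoenix
  - task 6 (Migrate): project_id=4 -> matches Zeta
Match against tasks (self):
  - task 1 (Deploy): parent_id=NULL -> NULL
  - task 2 (Test): parent_id=1 -> Deploy
  - task 3 (Plan): parent_id=NULL -> NULL
  - task 4 (Research): parent_id=NULL -> NULL
  - task 5 (Design): parent_id=4 -> Research
  - task 6 (Migrate): parent_id=NULL -> NULL

SQL:
SELECT a.name, b.name AS project, c.name AS parent
FROM tasks a
LEFT JOIN projects b ON a.project_id = b.id
LEFT JOIN tasks c ON a.parent_id = c.id

Result:
name     | project | parent  
---------+---------+---------
Deploy   | Atlas   | NULL    
Test     | NULL    | Deploy  
Plan     | Zeta    | NULL    
Research | NULL    | NULL    
Design   | Phoenix | Research
Migrate  | Zeta    | NULL    


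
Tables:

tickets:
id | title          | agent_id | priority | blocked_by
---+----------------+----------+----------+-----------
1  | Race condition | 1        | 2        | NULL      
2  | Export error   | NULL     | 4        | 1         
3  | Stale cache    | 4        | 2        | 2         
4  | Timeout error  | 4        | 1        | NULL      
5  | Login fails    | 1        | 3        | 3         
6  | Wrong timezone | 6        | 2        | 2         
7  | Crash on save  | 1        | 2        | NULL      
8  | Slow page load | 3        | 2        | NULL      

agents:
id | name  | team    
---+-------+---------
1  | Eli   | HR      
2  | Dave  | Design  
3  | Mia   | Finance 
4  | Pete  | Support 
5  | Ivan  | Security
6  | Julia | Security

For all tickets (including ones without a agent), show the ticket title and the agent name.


LEFT JOIN keeps every row from tickets (the left table); where agent_id has no match in agents, the agent columns become NULL. Walk through each ticket:
  - ticket 1 (Race condition): agent_id=1 -> matches Eli
  - ticket 2 (Export error): agent_id=NULL, no match -> kept with NULL
  - ticket 3 (Stale cache): agent_id=4 -> matches Pete
  - ticket 4 (Timeout error): agent_id=4 -> matches Pete
  - ticket 5 (Login fails): agent_id=1 -> matches Eli
  - ticket 6 (Wrong timezone): agent_id=6 -> matches Julia
  - ticket 7 (Crash on save): agent_id=1 -> matches Eli
  - ticket 8 (Slow page load): agent_id=3 -> matches Mia
All 8 rows appear; 1 has NULL agent.

SQL:
SELECT a.title, b.name AS agent
FROM tickets a
LEFT JOIN agents b ON a.agent_id = b.id

Result:
title          | agent
---------------+------
Race condition | Eli  
Export error   | NULL 
Stale cache    | Pete 
Timeout error  | Pete 
Login fails    | Eli  
Wrong timezone | Julia
Crash on save  | Eli  
Slow page load | Mia  


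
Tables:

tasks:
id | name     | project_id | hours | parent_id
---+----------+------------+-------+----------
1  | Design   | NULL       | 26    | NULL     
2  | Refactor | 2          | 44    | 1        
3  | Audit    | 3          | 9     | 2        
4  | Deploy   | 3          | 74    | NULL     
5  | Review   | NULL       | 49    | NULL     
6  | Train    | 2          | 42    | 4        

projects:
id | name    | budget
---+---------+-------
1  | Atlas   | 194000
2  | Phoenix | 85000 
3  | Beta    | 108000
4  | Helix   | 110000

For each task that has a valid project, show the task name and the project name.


INNER JOIN keeps only tasks rows whose project_id matches an id in projects. Walk through each task:
  - task 1 (Design): project_id=NULL, no match -> dropped
  - task 2 (Refactor): project_id=2 -> matches Phoenix
  - task 3 (Audit): project_id=3 -> matches Beta
  - task 4 (Deploy): project_id=3 -> matches Beta
  - task 5 (Review): project_id=NULL, no match -> dropped
  - task 6 (Train): project_id=2 -> matches Phoenix
So 2 of 6 rows are dropped.

SQL:
SELECT a.name, b.name AS project
FROM tasks a
INNER JOIN projects b ON a.project_id = b.id

Result:
name     | project
---------+--------
Refactor | Phoenix
Audit    | Beta   
Deploy   | Beta   
Train    | Phoenix


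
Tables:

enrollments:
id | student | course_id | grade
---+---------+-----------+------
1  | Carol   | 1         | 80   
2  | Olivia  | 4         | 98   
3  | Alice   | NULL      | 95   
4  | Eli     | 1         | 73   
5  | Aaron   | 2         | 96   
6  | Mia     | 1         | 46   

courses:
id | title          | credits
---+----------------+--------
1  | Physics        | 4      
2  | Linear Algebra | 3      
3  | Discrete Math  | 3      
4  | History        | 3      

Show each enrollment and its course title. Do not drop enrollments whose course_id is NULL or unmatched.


LEFT JOIN keeps every row from enrollments (the left table); where course_id has no match in courses, the course columns become NULL. Walk through each enrollment:
  - enrollment 1 (Carol): course_id=1 -> matches Physics
  - enrollment 2 (Olivia): course_id=4 -> matches History
  - enrollment 3 (Alice): course_id=NULL, no match -> kept with NULL
  - enrollment 4 (Eli): course_id=1 -> matches Physics
  - enrollment 5 (Aaron): course_id=2 -> matches Linear Algebra
  - enrollment 6 (Mia): course_id=1 -> matches Physics
All 6 rows appear; 1 has NULL course.

SQL:
SELECT a.student, b.title AS course
FROM enrollments a
LEFT JOIN courses b ON a.course_id = b.id

Result:
student | course        
--------+---------------
Carol   | Physics       
Olivia  | History       
Alice   | NULL          
Eli     | Physics       
Aaron   | Linear Algebra
Mia     | Physics       


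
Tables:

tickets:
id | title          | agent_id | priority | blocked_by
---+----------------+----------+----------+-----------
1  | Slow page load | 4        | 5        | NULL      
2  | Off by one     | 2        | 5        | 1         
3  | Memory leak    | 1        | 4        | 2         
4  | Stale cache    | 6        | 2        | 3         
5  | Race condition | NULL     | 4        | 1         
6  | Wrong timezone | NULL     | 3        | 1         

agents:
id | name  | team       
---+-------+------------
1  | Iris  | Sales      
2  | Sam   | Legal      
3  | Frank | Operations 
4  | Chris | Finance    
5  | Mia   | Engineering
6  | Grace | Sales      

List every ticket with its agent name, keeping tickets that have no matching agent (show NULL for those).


LEFT JOIN keeps every row from tickets (the left table); where agent_id has no match in agents, the agent columns become NULL. Walk through each ticket:
  - ticket 1 (Slow page load): agent_id=4 -> matches Chris
  - ticket 2 (Off by one): agent_id=2 -> matches Sam
  - ticket 3 (Memory leak): agent_id=1 -> matches Iris
  - ticket 4 (Stale cache): agent_id=6 -> matches Grace
  - ticket 5 (Race condition): agent_id=NULL, no match -> kept with NULL
  - ticket 6 (Wrong timezone): agent_id=NULL, no match -> kept with NULL
All 6 rows appear; 2 have NULL agent.

SQL:
SELECT a.title, b.name AS agent
FROM tickets a
LEFT JOIN agents b ON a.agent_id = b.id

Result:
title          | agent
---------------+------
Slow page load | Chris
Off by one     | Sam  
Memory leak    | Iris 
Stale cache    | Grace
Race condition | NULL 
Wrong timezone | NULL 


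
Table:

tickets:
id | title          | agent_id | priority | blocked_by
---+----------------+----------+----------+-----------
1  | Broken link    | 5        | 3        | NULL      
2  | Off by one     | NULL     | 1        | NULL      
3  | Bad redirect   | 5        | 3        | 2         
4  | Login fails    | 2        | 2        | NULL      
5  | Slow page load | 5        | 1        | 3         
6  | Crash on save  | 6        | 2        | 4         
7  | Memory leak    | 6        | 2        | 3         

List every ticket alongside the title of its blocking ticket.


This is a self-join: tickets is joined to a second copy of itself, matching each row's blocked_by to another row's id. Use LEFT JOIN so rows with blocked_by=NULL are kept.
  - ticket 1 (Broken link): blocked_by=NULL -> NULL
  - ticket 2 (Off by one): blocked_by=NULL -> NULL
  - ticket 3 (Bad redirect): blocked_by=2 -> Off by one
  - ticket 4 (Login fails): blocked_by=NULL -> NULL
  - ticket 5 (Slow page load): blocked_by=3 -> Bad redirect
  - ticket 6 (Crash on save): blocked_by=4 -> Login fails
  - ticket 7 (Memory leak): blocked_by=3 -> Bad redirect

SQL:
SELECT a.title AS item, b.title AS blocked_by
FROM tickets a
LEFT JOIN tickets b ON a.blocked_by = b.id

Result:
item           | blocked_by  
---------------+-------------
Broken link    | NULL        
Off by one     | NULL        
Bad redirect   | Off by one  
Login fails    | NULL        
Slow page load | Bad redirect
Crash on save  | Login fails 
Memory leak    | Bad redirect


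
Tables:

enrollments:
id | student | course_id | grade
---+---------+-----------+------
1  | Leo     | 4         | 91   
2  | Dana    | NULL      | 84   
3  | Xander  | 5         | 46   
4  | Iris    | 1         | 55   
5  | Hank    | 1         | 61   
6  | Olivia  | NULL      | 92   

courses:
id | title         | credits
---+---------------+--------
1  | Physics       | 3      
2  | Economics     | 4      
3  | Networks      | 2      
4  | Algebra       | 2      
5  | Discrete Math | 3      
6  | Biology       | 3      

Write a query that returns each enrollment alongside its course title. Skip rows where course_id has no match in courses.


INNER JOIN keeps only enrollments rows whose course_id matches an id in courses. Walk through each enrollment:
  - enrollment 1 (Leo): course_id=4 -> matches Algebra
  - enrollment 2 (Dana): course_id=NULL, no match -> dropped
  - enrollment 3 (Xander): course_id=5 -> matches Discrete Math
  - enrollment 4 (Iris): course_id=1 -> matches Physics
  - enrollment 5 (Hank): course_id=1 -> matches Physics
  - enrollment 6 (Olivia): course_id=NULL, no match -> dropped
So 2 of 6 rows are dropped.

SQL:
SELECT a.student, b.title AS course
FROM enrollments a
INNER JOIN courses b ON a.course_id = b.id

Result:
student | course       
--------+--------------
Leo     | Algebra      
Xander  | Discrete Math
Iris    | Physics      
Hank    | Physics      


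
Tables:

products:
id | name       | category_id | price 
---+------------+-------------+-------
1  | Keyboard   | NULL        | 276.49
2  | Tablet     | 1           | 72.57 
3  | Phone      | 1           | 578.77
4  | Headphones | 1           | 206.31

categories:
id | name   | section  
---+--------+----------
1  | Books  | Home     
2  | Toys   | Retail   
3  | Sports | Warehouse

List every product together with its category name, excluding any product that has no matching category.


INNER JOIN keeps only products rows whose category_id matches an id in categories. Walk through each product:
  - product 1 (Keyboard): category_id=NULL, no match -> dropped
  - product 2 (Tablet): category_id=1 -> matches Books
  - product 3 (Phone): category_id=1 -> matches Books
  - product 4 (Headphones): category_id=1 -> matches Books
So 1 of 4 rows is dropped.

SQL:
SELECT a.name, b.name AS category
FROM products a
INNER JOIN categories b ON a.category_id = b.id

Result:
name       | category
-----------+---------
Tablet     | Books   
Phone      | Books   
Headphones | Books   


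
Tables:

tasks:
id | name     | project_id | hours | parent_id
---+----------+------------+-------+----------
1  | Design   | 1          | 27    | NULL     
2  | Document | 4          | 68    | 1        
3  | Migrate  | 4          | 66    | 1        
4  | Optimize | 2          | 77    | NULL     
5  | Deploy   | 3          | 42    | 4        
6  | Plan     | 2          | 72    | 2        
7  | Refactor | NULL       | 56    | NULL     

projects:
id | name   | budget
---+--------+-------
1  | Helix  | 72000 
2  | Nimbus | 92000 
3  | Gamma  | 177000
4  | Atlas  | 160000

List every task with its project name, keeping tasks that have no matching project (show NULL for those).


LEFT JOIN keeps every row from tasks (the left table); where project_id has no match in projects, the project columns become NULL. Walk through each task:
  - task 1 (Design): project_id=1 -> matches Helix
  - task 2 (Document): project_id=4 -> matches Atlas
  - task 3 (Migrate): project_id=4 -> matches Atlas
  - task 4 (Optimize): project_id=2 -> matches Nimbus
  - task 5 (Deploy): project_id=3 -> matches Gamma
  - task 6 (Plan): project_id=2 -> matches Nimbus
  - task 7 (Refactor): project_id=NULL, no match -> kept with NULL
All 7 rows appear; 1 has NULL project.

SQL:
SELECT a.name, b.name AS project
FROM tasks a
LEFT JOIN projects b ON a.project_id = b.id

Result:
name     | project
---------+--------
Design   | Helix  
Document | Atlas  
Migrate  | Atlas  
Optimize | Nimbus 
Deploy   | Gamma  
Plan     | Nimbus 
Refactor | NULL   


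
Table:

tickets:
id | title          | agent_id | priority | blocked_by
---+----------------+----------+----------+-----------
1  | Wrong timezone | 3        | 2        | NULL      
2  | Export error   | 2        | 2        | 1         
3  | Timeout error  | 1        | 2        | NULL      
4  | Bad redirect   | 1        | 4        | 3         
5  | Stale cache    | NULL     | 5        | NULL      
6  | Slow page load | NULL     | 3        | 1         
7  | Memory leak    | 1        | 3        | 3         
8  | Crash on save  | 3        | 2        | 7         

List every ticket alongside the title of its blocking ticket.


This is a self-join: tickets is joined to a second copy of itself, matching each row's blocked_by to another row's id. Use LEFT JOIN so rows with blocked_by=NULL are kept.
  - ticket 1 (Wrong timezone): blocked_by=NULL -> NULL
  - ticket 2 (Export error): blocked_by=1 -> Wrong timezone
  - ticket 3 (Timeout error): blocked_by=NULL -> NULL
  - ticket 4 (Bad redirect): blocked_by=3 -> Timeout error
  - ticket 5 (Stale cache): blocked_by=NULL -> NULL
  - ticket 6 (Slow page load): blocked_by=1 -> Wrong timezone
  - ticket 7 (Memory leak): blocked_by=3 -> Timeout error
  - ticket 8 (Crash on save): blocked_by=7 -> Memory leak

SQL:
SELECT a.title AS item, b.title AS blocked_by
FROM tickets a
LEFT JOIN tickets b ON a.blocked_by = b.id

Result:
item           | blocked_by    
---------------+---------------
Wrong timezone | NULL          
Export error   | Wrong timezone
Timeout error  | NULL          
Bad redirect   | Timeout error 
Stale cache    | NULL          
Slow page load | Wrong timezone
Memory leak    | Timeout error 
Crash on save  | Memory leak   


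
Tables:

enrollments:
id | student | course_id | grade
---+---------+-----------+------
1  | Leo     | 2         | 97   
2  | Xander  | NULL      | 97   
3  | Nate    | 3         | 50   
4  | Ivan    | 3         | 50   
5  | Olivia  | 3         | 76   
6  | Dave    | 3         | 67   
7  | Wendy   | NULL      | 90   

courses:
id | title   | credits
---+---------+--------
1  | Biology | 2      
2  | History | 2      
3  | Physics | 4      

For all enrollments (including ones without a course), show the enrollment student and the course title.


LEFT JOIN keeps every row from enrollments (the left table); where course_id has no match in courses, the course columns become NULL. Walk through each enrollment:
  - enrollment 1 (Leo): course_id=2 -> matches History
  - enrollment 2 (Xander): course_id=NULL, no match -> kept with NULL
  - enrollment 3 (Nate): course_id=3 -> matches Physics
  - enrollment 4 (Ivan): course_id=3 -> matches Physics
  - enrollment 5 (Olivia): course_id=3 -> matches Physics
  - enrollment 6 (Dave): course_id=3 -> matches Physics
  - enrollment 7 (Wendy): course_id=NULL, no match -> kept with NULL
All 7 rows appear; 2 have NULL course.

SQL:
SELECT a.student, b.title AS course
FROM enrollments a
LEFT JOIN courses b ON a.course_id = b.id

Result:
student | course 
--------+--------
Leo     | History
Xander  | NULL   
Nate    | Physics
Ivan    | Physics
Olivia  | Physics
Dave    | Physics
Wendy   | NULL   


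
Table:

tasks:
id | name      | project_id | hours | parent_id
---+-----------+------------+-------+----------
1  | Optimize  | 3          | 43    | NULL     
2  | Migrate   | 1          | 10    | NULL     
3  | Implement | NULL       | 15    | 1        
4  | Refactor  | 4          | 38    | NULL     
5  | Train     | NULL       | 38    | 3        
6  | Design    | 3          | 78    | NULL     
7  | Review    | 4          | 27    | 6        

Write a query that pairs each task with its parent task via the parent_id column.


This is a self-join: tasks is joined to a second copy of itself, matching each row's parent_id to another row's id. Use LEFT JOIN so rows with parent_id=NULL are kept.
  - task 1 (Optimize): parent_id=NULL -> NULL
  - task 2 (Migrate): parent_id=NULL -> NULL
  - task 3 (Implement): parent_id=1 -> Optimize
  - task 4 (Refactor): parent_id=NULL -> NULL
  - task 5 (Train): parent_id=3 -> Implement
  - task 6 (Design): parent_id=NULL -> NULL
  - task 7 (Review): parent_id=6 -> Design

SQL:
SELECT a.name AS item, b.name AS parent
FROM tasks a
LEFT JOIN tasks b ON a.parent_id = b.id

Result:
item      | parent   
----------+----------
Optimize  | NULL     
Migrate   | NULL     
Implement | Optimize 
Refactor  | NULL     
Train     | Implement
Design    | NULL     
Review    | Design   


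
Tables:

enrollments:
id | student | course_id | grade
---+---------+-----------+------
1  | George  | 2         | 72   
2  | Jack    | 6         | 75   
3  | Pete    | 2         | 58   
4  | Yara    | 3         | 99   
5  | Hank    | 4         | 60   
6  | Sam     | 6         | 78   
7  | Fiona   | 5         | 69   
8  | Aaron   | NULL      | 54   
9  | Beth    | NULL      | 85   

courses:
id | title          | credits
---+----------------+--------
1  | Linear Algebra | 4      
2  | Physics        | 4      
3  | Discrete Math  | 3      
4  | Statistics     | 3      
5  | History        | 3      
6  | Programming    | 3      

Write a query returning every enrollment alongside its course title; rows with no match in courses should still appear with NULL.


LEFT JOIN keeps every row from enrollments (the left table); where course_id has no match in courses, the course columns become NULL. Walk through each enrollment:
  - enrollment 1 (George): course_id=2 -> matches Physics
  - enrollment 2 (Jack): course_id=6 -> matches Programming
  - enrollment 3 (Pete): course_id=2 -> matches Physics
  - enrollment 4 (Yara): course_id=3 -> matches Discrete Math
  - enrollment 5 (Hank): course_id=4 -> matches Statistics
  - enrollment 6 (Sam): course_id=6 -> matches Programming
  - enrollment 7 (Fiona): course_id=5 -> matches History
  - enrollment 8 (Aaron): course_id=NULL, no match -> kept with NULL
  - enrollment 9 (Beth): course_id=NULL, no match -> kept with NULL
All 9 rows appear; 2 have NULL course.

SQL:
SELECT a.student, b.title AS course
FROM enrollments a
LEFT JOIN courses b ON a.course_id = b.id

Result:
student | course       
--------+--------------
George  | Physics      
Jack    | Programming  
Pete    | Physics      
Yara    | Discrete Math
Hank    | Statistics   
Sam     | Programming  
Fiona   | History      
Aaron   | NULL         
Beth    | NULL         


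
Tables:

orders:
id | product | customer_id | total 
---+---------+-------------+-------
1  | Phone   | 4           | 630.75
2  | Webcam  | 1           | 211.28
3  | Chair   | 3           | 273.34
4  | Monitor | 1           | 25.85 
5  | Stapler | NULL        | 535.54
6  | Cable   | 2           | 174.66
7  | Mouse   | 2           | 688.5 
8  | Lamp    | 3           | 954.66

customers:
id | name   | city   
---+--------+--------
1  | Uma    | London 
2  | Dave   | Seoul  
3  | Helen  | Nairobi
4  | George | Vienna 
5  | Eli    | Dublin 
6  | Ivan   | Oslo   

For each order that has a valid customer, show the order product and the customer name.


INNER JOIN keeps only orders rows whose customer_id matches an id in customers. Walk through each order:
  - order 1 (Phone): customer_id=4 -> matches George
  - order 2 (Webcam): customer_id=1 -> matches Uma
  - order 3 (Chair): customer_id=3 -> matches Helen
  - order 4 (Monitor): customer_id=1 -> matches Uma
  - order 5 (Stapler): customer_id=NULL, no match -> dropped
  - order 6 (Cable): customer_id=2 -> matches Dave
  - order 7 (Mouse): customer_id=2 -> matches Dave
  - order 8 (Lamp): customer_id=3 -> matches Helen
So 1 of 8 rows is dropped.

SQL:
SELECT a.product, b.name AS customer
FROM orders a
INNER JOIN customers b ON a.customer_id = b.id

Result:
product | customer
--------+---------
Phone   | George  
Webcam  | Uma     
Chair   | Helen   
Monitor | Uma     
Cable   | Dave    
Mouse   | Dave    
Lamp    | Helen   


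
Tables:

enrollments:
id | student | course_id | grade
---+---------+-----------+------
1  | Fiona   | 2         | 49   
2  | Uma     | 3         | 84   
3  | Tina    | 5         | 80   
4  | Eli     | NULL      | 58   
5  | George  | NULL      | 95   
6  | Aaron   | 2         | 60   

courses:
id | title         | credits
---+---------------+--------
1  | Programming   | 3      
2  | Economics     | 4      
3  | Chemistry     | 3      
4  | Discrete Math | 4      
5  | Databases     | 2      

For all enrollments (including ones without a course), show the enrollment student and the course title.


LEFT JOIN keeps every row from enrollments (the left table); where course_id has no match in courses, the course columns become NULL. Walk through each enrollment:
  - enrollment 1 (Fiona): course_id=2 -> matches Economics
  - enrollment 2 (Uma): course_id=3 -> matches Chemistry
  - enrollment 3 (Tina): course_id=5 -> matches Databases
  - enrollment 4 (Eli): course_id=NULL, no match -> kept with NULL
  - enrollment 5 (George): course_id=NULL, no match -> kept with NULL
  - enrollment 6 (Aaron): course_id=2 -> matches Economics
All 6 rows appear; 2 have NULL course.

SQL:
SELECT a.student, b.title AS course
FROM enrollments a
LEFT JOIN courses b ON a.course_id = b.id

Result:
student | course   
--------+----------
Fiona   | Economics
Uma     | Chemistry
Tina    | Databases
Eli     | NULL     
George  | NULL     
Aaron   | Economics


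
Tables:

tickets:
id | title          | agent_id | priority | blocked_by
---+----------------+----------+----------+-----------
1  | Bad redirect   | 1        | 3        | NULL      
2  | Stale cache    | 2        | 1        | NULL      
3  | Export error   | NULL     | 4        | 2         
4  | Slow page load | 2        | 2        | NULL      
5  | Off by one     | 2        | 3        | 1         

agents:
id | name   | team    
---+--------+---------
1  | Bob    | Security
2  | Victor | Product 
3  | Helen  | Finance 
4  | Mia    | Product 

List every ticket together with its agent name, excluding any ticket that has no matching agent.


INNER JOIN keeps only tickets rows whose agent_id matches an id in agents. Walk through each ticket:
  - ticket 1 (Bad redirect): agent_id=1 -> matches Bob
  - ticket 2 (Stale cache): agent_id=2 -> matches Victor
  - ticket 3 (Export error): agent_id=NULL, no match -> dropped
  - ticket 4 (Slow page load): agent_id=2 -> matches Victor
  - ticket 5 (Off by one): agent_id=2 -> matches Victor
So 1 of 5 rows is dropped.

SQL:
SELECT a.title, b.name AS agent
FROM tickets a
INNER JOIN agents b ON a.agent_id = b.id

Result:
title          | agent 
---------------+-------
Bad redirect   | Bob   
Stale cache    | Victor
Slow page load | Victor
Off by one     | Victor


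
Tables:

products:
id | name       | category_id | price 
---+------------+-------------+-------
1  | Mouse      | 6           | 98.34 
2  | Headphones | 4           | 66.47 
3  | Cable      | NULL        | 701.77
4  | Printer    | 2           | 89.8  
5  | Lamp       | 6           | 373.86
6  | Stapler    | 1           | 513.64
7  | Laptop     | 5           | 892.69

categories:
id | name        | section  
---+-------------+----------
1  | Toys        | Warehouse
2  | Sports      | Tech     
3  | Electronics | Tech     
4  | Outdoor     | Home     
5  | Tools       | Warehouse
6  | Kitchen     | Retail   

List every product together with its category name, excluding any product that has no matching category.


INNER JOIN keeps only products rows whose category_id matches an id in categories. Walk through each product:
  - product 1 (Mouse): category_id=6 -> matches Kitchen
  - product 2 (Headphones): category_id=4 -> matches Outdoor
  - product 3 (Cable): category_id=NULL, no match -> dropped
  - product 4 (Printer): category_id=2 -> matches Sports
  - product 5 (Lamp): category_id=6 -> matches Kitchen
  - product 6 (Stapler): category_id=1 -> matches Toys
  - product 7 (Laptop): category_id=5 -> matches Tools
So 1 of 7 rows is dropped.

SQL:
SELECT a.name, b.name AS category
FROM products a
INNER JOIN categories b ON a.category_id = b.id

Result:
name       | category
-----------+---------
Mouse      | Kitchen 
Headphones | Outdoor 
Printer    | Sports  
Lamp       | Kitchen 
Stapler    | Toys    
Laptop     | Tools   


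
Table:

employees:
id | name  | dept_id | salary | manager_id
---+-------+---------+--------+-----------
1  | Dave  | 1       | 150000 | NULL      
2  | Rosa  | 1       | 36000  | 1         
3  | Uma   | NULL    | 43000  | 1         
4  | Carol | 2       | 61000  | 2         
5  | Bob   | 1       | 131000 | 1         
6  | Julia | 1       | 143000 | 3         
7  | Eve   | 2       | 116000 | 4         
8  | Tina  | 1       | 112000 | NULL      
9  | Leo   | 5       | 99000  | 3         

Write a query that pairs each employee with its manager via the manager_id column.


This is a self-join: employees is joined to a second copy of itself, matching each row's manager_id to another row's id. Use LEFT JOIN so rows with manager_id=NULL are kept.
  - employee 1 (Dave): manager_id=NULL -> NULL
  - employee 2 (Rosa): manager_id=1 -> Dave
  - employee 3 (Uma): manager_id=1 -> Dave
  - employee 4 (Carol): manager_id=2 -> Rosa
  - employee 5 (Bob): manager_id=1 -> Dave
  - employee 6 (Julia): manager_id=3 -> Uma
  - employee 7 (Eve): manager_id=4 -> Carol
  - employee 8 (Tina): manager_id=NULL -> NULL
  - employee 9 (Leo): manager_id=3 -> Uma

SQL:
SELECT a.name AS item, b.name AS manager
FROM employees a
LEFT JOIN employees b ON a.manager_id = b.id

Result:
item  | manager
------+--------
Dave  | NULL   
Rosa  | Dave   
Uma   | Dave   
Carol | Rosa   
Bob   | Dave   
Julia | Uma    
Eve   | Carol  
Tina  | NULL   
Leo   | Uma    


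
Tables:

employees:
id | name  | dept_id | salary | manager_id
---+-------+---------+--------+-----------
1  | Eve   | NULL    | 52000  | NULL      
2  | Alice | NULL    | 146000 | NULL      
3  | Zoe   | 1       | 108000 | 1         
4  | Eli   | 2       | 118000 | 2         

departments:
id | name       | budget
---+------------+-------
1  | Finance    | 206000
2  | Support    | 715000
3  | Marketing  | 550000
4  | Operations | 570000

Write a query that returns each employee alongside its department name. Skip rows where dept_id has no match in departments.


INNER JOIN keeps only employees rows whose dept_id matches an id in departments. Walk through each employee:
  - employee 1 (Eve): dept_id=NULL, no match -> dropped
  - employee 2 (Alice): dept_id=NULL, no match -> dropped
  - employee 3 (Zoe): dept_id=1 -> matches Finance
  - employee 4 (Eli): dept_id=2 -> matches Support
So 2 of 4 rows are dropped.

SQL:
SELECT a.name, b.name AS department
FROM employees a
INNER JOIN departments b ON a.dept_id = b.id

Result:
name | department
-----+-----------
Zoe  | Finance   
Eli  | Support   


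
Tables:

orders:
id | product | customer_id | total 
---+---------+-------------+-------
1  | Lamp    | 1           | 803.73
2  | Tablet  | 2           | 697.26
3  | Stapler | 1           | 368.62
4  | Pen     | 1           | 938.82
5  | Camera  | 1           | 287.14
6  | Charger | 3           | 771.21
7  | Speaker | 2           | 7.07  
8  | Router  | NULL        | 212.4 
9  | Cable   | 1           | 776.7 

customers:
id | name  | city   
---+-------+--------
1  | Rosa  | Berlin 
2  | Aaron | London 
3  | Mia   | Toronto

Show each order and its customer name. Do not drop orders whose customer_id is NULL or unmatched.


LEFT JOIN keeps every row from orders (the left table); where customer_id has no match in customers, the customer columns become NULL. Walk through each order:
  - order 1 (Lamp): customer_id=1 -> matches Rosa
  - order 2 (Tablet): customer_id=2 -> matches Aaron
  - order 3 (Stapler): customer_id=1 -> matches Rosa
  - order 4 (Pen): customer_id=1 -> matches Rosa
  - order 5 (Camera): customer_id=1 -> matches Rosa
  - order 6 (Charger): customer_id=3 -> matches Mia
  - order 7 (Speaker): customer_id=2 -> matches Aaron
  - order 8 (Router): customer_id=NULL, no match -> kept with NULL
  - order 9 (Cable): customer_id=1 -> matches Rosa
All 9 rows appear; 1 has NULL customer.

SQL:
SELECT a.product, b.name AS customer
FROM orders a
LEFT JOIN customers b ON a.customer_id = b.id

Result:
product | customer
--------+---------
Lamp    | Rosa    
Tablet  | Aaron   
Stapler | Rosa    
Pen     | Rosa    
Camera  | Rosa    
Charger | Mia     
Speaker | Aaron   
Router  | NULL    
Cable   | Rosa    


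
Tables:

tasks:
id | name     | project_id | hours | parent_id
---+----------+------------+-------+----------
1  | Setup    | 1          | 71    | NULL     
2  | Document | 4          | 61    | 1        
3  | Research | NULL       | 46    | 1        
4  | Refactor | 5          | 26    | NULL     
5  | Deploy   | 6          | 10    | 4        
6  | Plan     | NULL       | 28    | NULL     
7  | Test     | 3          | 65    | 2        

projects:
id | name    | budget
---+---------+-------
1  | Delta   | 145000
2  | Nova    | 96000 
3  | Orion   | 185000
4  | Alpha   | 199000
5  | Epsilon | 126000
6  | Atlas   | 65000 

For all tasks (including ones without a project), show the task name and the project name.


LEFT JOIN keeps every row from tasks (the left table); where project_id has no match in projects, the project columns become NULL. Walk through each task:
  - task 1 (Setup): project_id=1 -> matches Delta
  - task 2 (Document): project_id=4 -> matches Alpha
  - task 3 (Research): project_id=NULL, no match -> kept with NULL
  - task 4 (Refactor): project_id=5 -> matches Epsilon
  - task 5 (Deploy): project_id=6 -> matches Atlas
  - task 6 (Plan): project_id=NULL, no match -> kept with NULL
  - task 7 (Test): project_id=3 -> matches Orion
All 7 rows appear; 2 have NULL project.

SQL:
SELECT a.name, b.name AS project
FROM tasks a
LEFT JOIN projects b ON a.project_id = b.id

Result:
name     | project
---------+--------
Setup    | Delta  
Document | Alpha  
Research | NULL   
Refactor | Epsilon
Deploy   | Atlas  
Plan     | NULL   
Test     | Orion  


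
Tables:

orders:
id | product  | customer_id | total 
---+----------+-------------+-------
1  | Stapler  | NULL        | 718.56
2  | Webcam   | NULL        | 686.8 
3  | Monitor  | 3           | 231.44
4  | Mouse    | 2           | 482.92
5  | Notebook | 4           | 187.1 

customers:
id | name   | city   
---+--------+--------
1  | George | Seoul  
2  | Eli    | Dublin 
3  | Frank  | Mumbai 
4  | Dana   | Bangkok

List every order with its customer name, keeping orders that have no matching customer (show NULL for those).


LEFT JOIN keeps every row from orders (the left table); where customer_id has no match in customers, the customer columns become NULL. Walk through each order:
  - order 1 (Stapler): customer_id=NULL, no match -> kept with NULL
  - order 2 (Webcam): customer_id=NULL, no match -> kept with NULL
  - order 3 (Monitor): customer_id=3 -> matches Frank
  - order 4 (Mouse): customer_id=2 -> matches Eli
  - order 5 (Notebook): customer_id=4 -> matches Dana
All 5 rows appear; 2 have NULL customer.

SQL:
SELECT a.product, b.name AS customer
FROM orders a
LEFT JOIN customers b ON a.customer_id = b.id

Result:
product  | customer
---------+---------
Stapler  | NULL    
Webcam   | NULL    
Monitor  | Frank   
Mouse    | Eli     
Notebook | Dana    
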